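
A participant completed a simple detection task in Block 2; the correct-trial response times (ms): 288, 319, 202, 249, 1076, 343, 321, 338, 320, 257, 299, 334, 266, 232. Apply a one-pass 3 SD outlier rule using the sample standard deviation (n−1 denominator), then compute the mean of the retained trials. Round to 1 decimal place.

n = 14, ΣRT = 4844, M = 346.000
Σ(x−M)² = 598182.00; s = √(598182.00/13) = 214.509
Cutoffs: 346.000 ± 3·214.509 → [-297.5, 989.5]
Outside: 1076 → excluded.
Retained (n=13): Σ = 3768, mean = 3768/13 = 289.846

289.8 ms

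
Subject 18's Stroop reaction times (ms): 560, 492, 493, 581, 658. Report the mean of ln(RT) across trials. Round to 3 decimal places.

6.316

ln(RT): 6.3279, 6.1985, 6.2005, 6.3648, 6.4892
Σ ln(RT) = 31.5809
Mean = 31.5809/5 = 6.31618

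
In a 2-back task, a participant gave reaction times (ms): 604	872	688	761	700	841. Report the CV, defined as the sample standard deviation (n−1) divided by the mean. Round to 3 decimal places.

n = 6, Σ = 4466, M = 744.3333
Σ(x−M)² = 50753.333; s = √(50753.333/5) = 100.7505
CV = 100.7505 / 744.3333 = 0.13536

0.135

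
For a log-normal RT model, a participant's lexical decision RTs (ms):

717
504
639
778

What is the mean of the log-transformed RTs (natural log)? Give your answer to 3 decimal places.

ln(RT): 6.5751, 6.2226, 6.4599, 6.6567
Σ ln(RT) = 25.9143
Mean = 25.9143/4 = 6.47857

6.479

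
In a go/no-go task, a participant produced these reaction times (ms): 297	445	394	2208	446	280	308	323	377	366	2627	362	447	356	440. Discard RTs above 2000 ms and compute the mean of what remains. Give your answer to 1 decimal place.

372.4 ms

Excluded: 2208, 2627
Retained (n=13): Σ = 4841
Mean = 4841/13 = 372.3846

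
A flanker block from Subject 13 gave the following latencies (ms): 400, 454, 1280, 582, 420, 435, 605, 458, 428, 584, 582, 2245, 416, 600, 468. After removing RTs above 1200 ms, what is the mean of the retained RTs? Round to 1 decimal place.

Excluded: 1280, 2245
Retained (n=13): Σ = 6432
Mean = 6432/13 = 494.7692

494.8 ms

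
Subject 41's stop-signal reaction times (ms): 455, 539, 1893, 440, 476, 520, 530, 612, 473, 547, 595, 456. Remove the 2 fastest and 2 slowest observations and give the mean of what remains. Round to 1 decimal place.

517.0 ms

Sorted: 440, 455, 456, 473, 476, 520, 530, 539, 547, 595, 612, 1893
Drop lowest 2 (440, 455) and highest 2 (612, 1893)
Remaining (n=8): Σ = 4136, mean = 4136/8 = 517.000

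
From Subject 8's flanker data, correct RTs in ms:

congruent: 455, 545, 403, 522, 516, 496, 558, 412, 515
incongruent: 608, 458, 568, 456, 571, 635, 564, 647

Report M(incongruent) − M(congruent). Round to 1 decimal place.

72.0 ms

M(congruent) = 4422/9 = 491.333
M(incongruent) = 4507/8 = 563.375
Difference = 563.375 − 491.333 = 72.042 ms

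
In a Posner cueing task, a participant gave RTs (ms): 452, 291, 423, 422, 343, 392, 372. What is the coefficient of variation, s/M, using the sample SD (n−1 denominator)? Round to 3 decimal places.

0.143

n = 7, Σ = 2695, M = 385.0000
Σ(x−M)² = 18120.000; s = √(18120.000/6) = 54.9545
CV = 54.9545 / 385.0000 = 0.14274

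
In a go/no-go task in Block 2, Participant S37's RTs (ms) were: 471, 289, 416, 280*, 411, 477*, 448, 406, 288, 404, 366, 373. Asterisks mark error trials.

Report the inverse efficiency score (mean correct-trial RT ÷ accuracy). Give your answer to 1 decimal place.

Correct trials (n=10): 471, 289, 416, 411, 448, 406, 288, 404, 366, 373
Mean correct RT = 3872/10 = 387.2000 ms
Proportion correct = 10/12
IES = 387.2000 / (10/12) = 464.640 ms

464.6 ms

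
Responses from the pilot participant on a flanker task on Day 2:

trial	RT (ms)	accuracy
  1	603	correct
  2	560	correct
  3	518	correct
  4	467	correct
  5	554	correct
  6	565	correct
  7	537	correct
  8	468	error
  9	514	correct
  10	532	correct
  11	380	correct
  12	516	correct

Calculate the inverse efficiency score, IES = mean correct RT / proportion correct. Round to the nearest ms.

Correct trials (n=11): 603, 560, 518, 467, 554, 565, 537, 514, 532, 380, 516
Mean correct RT = 5746/11 = 522.3636 ms
Proportion correct = 11/12
IES = 522.3636 / (11/12) = 569.851 ms

570 ms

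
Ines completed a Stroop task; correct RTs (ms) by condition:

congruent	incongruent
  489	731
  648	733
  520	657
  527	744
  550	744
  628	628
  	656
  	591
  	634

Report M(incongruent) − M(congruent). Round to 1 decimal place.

119.4 ms

M(congruent) = 3362/6 = 560.333
M(incongruent) = 6118/9 = 679.778
Difference = 679.778 − 560.333 = 119.444 ms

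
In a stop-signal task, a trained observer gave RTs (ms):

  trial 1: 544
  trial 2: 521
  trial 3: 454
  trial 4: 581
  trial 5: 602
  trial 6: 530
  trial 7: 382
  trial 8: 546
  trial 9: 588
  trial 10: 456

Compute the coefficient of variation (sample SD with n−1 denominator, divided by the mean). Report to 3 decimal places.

0.134

n = 10, Σ = 5204, M = 520.4000
Σ(x−M)² = 43916.400; s = √(43916.400/9) = 69.8541
CV = 69.8541 / 520.4000 = 0.13423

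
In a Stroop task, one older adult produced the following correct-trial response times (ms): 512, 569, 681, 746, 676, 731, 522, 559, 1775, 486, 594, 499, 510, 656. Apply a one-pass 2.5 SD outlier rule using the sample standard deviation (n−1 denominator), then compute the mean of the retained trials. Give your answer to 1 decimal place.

595.5 ms

n = 14, ΣRT = 9516, M = 679.714
Σ(x−M)² = 1393416.86; s = √(1393416.86/13) = 327.393
Cutoffs: 679.714 ± 2.5·327.393 → [-138.8, 1498.2]
Outside: 1775 → excluded.
Retained (n=13): Σ = 7741, mean = 7741/13 = 595.462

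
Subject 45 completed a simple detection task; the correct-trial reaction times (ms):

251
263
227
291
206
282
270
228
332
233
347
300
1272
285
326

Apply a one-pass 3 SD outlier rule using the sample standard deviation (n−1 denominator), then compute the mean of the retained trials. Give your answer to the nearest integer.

274 ms

n = 15, ΣRT = 5113, M = 340.867
Σ(x−M)² = 952779.73; s = √(952779.73/14) = 260.875
Cutoffs: 340.867 ± 3·260.875 → [-441.8, 1123.5]
Outside: 1272 → excluded.
Retained (n=14): Σ = 3841, mean = 3841/14 = 274.357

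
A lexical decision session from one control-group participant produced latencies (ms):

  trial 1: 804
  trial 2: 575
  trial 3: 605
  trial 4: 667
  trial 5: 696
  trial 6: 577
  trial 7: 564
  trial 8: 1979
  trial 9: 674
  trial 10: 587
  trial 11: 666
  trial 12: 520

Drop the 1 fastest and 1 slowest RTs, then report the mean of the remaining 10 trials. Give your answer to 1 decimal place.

641.5 ms

Sorted: 520, 564, 575, 577, 587, 605, 666, 667, 674, 696, 804, 1979
Drop lowest 1 (520) and highest 1 (1979)
Remaining (n=10): Σ = 6415, mean = 6415/10 = 641.500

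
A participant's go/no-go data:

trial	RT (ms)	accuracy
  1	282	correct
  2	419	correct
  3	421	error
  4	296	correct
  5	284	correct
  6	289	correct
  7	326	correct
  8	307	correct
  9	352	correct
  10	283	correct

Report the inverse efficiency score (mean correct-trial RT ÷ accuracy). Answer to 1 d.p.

350.4 ms

Correct trials (n=9): 282, 419, 296, 284, 289, 326, 307, 352, 283
Mean correct RT = 2838/9 = 315.3333 ms
Proportion correct = 9/10
IES = 315.3333 / (9/10) = 350.370 ms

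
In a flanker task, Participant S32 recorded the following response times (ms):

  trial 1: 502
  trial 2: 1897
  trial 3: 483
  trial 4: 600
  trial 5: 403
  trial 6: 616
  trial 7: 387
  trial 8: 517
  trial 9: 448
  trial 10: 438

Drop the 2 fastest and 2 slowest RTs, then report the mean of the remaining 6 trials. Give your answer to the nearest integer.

498 ms

Sorted: 387, 403, 438, 448, 483, 502, 517, 600, 616, 1897
Drop lowest 2 (387, 403) and highest 2 (616, 1897)
Remaining (n=6): Σ = 2988, mean = 2988/6 = 498.000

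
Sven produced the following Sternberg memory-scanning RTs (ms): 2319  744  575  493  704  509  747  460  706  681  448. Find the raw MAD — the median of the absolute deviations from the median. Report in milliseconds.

Sorted: 448, 460, 493, 509, 575, 681, 704, 706, 744, 747, 2319 → median = 681
|x − 681|: 1638, 63, 106, 188, 23, 172, 66, 221, 25, 0, 233
Sorted deviations: 0, 23, 25, 63, 66, 106, 172, 188, 221, 233, 1638 → MAD = 106

106 ms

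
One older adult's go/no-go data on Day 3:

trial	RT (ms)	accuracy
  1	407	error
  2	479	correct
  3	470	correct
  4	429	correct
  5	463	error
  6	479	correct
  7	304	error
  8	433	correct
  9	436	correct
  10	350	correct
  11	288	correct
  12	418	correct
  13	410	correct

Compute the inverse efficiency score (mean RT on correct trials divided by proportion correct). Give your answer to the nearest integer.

Correct trials (n=10): 479, 470, 429, 479, 433, 436, 350, 288, 418, 410
Mean correct RT = 4192/10 = 419.2000 ms
Proportion correct = 10/13
IES = 419.2000 / (10/13) = 544.960 ms

545 ms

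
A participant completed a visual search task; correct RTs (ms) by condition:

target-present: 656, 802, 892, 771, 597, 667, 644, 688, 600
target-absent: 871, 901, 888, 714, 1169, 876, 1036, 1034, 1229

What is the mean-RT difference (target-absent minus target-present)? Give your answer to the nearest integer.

M(target-present) = 6317/9 = 701.889
M(target-absent) = 8718/9 = 968.667
Difference = 968.667 − 701.889 = 266.778 ms

267 ms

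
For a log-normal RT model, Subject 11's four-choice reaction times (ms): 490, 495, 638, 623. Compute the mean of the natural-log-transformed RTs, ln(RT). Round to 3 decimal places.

6.323

ln(RT): 6.1944, 6.2046, 6.4583, 6.4345
Σ ln(RT) = 25.2918
Mean = 25.2918/4 = 6.32296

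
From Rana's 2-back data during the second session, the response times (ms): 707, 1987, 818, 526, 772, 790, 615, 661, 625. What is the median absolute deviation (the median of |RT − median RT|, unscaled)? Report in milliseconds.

83 ms

Sorted: 526, 615, 625, 661, 707, 772, 790, 818, 1987 → median = 707
|x − 707|: 0, 1280, 111, 181, 65, 83, 92, 46, 82
Sorted deviations: 0, 46, 65, 82, 83, 92, 111, 181, 1280 → MAD = 83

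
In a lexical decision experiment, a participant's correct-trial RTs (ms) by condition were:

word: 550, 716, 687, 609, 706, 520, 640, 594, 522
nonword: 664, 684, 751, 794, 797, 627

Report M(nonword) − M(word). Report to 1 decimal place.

103.5 ms

M(word) = 5544/9 = 616.000
M(nonword) = 4317/6 = 719.500
Difference = 719.500 − 616.000 = 103.500 ms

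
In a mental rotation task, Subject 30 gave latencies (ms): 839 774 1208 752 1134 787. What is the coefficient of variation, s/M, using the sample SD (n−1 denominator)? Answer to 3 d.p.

n = 6, Σ = 5494, M = 915.6667
Σ(x−M)² = 202417.333; s = √(202417.333/5) = 201.2050
CV = 201.2050 / 915.6667 = 0.21974

0.220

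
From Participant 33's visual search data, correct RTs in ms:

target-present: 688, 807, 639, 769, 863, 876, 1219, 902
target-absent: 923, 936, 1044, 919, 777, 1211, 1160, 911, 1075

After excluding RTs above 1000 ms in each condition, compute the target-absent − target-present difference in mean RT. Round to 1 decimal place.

target-present: exclude 1219
target-absent: exclude 1044, 1211, 1160, 1075
M(target-present) = 5544/7 = 792.000
M(target-absent) = 4466/5 = 893.200
Difference = 893.200 − 792.000 = 101.200 ms

101.2 ms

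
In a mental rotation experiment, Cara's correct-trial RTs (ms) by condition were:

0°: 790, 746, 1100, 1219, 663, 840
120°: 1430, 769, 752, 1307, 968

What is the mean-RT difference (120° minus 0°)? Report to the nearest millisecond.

152 ms

M(0°) = 5358/6 = 893.000
M(120°) = 5226/5 = 1045.200
Difference = 1045.200 − 893.000 = 152.200 ms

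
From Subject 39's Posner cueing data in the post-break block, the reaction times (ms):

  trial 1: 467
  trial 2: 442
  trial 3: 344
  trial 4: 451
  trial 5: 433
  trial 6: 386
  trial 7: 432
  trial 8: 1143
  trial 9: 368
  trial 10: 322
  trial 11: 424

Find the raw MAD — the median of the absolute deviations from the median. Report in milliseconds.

Sorted: 322, 344, 368, 386, 424, 432, 433, 442, 451, 467, 1143 → median = 432
|x − 432|: 35, 10, 88, 19, 1, 46, 0, 711, 64, 110, 8
Sorted deviations: 0, 1, 8, 10, 19, 35, 46, 64, 88, 110, 711 → MAD = 35

35 ms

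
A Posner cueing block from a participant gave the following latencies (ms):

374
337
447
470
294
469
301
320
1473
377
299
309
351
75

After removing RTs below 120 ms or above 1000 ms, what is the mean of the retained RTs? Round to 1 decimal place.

Excluded: 75, 1473
Retained (n=12): Σ = 4348
Mean = 4348/12 = 362.3333

362.3 ms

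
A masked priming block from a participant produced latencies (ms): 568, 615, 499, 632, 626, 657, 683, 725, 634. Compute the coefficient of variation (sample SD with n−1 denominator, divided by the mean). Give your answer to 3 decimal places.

0.104

n = 9, Σ = 5639, M = 626.5556
Σ(x−M)² = 33722.222; s = √(33722.222/8) = 64.9252
CV = 64.9252 / 626.5556 = 0.10362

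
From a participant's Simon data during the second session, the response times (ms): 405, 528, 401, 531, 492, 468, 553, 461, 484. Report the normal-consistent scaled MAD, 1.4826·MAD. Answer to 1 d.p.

65.2 ms

Sorted: 401, 405, 461, 468, 484, 492, 528, 531, 553 → median = 484
|x − 484| sorted: 0, 8, 16, 23, 44, 47, 69, 79, 83 → MAD = 44
Robust SD ≈ 1.4826 × 44 = 65.234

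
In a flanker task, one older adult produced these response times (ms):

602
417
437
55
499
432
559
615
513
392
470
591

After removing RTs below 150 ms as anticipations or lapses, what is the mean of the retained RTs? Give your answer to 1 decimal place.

502.5 ms

Excluded: 55
Retained (n=11): Σ = 5527
Mean = 5527/11 = 502.4545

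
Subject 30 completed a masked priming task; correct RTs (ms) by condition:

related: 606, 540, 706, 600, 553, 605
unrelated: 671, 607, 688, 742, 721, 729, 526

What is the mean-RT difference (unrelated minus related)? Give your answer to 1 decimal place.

67.5 ms

M(related) = 3610/6 = 601.667
M(unrelated) = 4684/7 = 669.143
Difference = 669.143 − 601.667 = 67.476 ms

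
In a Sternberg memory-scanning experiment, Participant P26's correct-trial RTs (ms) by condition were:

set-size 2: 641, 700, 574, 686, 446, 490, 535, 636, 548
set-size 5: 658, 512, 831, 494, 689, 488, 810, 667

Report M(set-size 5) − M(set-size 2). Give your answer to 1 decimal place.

M(set-size 2) = 5256/9 = 584.000
M(set-size 5) = 5149/8 = 643.625
Difference = 643.625 − 584.000 = 59.625 ms

59.6 ms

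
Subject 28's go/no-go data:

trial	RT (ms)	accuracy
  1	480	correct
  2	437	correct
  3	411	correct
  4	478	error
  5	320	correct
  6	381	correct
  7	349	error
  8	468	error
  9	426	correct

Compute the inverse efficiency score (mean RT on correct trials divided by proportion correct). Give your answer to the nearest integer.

Correct trials (n=6): 480, 437, 411, 320, 381, 426
Mean correct RT = 2455/6 = 409.1667 ms
Proportion correct = 6/9
IES = 409.1667 / (6/9) = 613.750 ms

614 ms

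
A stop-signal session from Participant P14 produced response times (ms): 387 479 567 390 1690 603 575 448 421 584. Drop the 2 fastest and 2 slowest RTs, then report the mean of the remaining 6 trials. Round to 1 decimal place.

Sorted: 387, 390, 421, 448, 479, 567, 575, 584, 603, 1690
Drop lowest 2 (387, 390) and highest 2 (603, 1690)
Remaining (n=6): Σ = 3074, mean = 3074/6 = 512.333

512.3 ms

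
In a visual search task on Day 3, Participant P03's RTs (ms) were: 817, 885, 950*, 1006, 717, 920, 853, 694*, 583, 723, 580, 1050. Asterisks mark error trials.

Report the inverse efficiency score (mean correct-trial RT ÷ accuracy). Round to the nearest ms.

Correct trials (n=10): 817, 885, 1006, 717, 920, 853, 583, 723, 580, 1050
Mean correct RT = 8134/10 = 813.4000 ms
Proportion correct = 10/12
IES = 813.4000 / (10/12) = 976.080 ms

976 ms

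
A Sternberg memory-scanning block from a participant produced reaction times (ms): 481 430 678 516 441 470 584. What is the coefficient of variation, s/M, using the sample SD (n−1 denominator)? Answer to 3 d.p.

n = 7, Σ = 3600, M = 514.2857
Σ(x−M)² = 47209.429; s = √(47209.429/6) = 88.7031
CV = 88.7031 / 514.2857 = 0.17248

0.172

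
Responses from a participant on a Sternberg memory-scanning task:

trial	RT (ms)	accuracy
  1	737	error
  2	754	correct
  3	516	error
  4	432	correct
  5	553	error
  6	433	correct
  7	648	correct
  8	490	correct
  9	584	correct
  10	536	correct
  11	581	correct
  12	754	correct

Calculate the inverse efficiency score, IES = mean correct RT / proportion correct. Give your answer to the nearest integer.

772 ms

Correct trials (n=9): 754, 432, 433, 648, 490, 584, 536, 581, 754
Mean correct RT = 5212/9 = 579.1111 ms
Proportion correct = 9/12
IES = 579.1111 / (9/12) = 772.148 ms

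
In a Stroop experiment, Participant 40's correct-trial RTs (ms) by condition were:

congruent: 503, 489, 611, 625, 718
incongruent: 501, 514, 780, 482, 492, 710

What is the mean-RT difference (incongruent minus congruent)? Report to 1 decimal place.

M(congruent) = 2946/5 = 589.200
M(incongruent) = 3479/6 = 579.833
Difference = 579.833 − 589.200 = -9.367 ms

-9.4 ms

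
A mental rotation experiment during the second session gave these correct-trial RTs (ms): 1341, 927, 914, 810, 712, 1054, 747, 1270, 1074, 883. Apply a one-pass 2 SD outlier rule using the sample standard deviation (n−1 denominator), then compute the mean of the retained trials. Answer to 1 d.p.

973.2 ms

n = 10, ΣRT = 9732, M = 973.200
Σ(x−M)² = 399857.60; s = √(399857.60/9) = 210.781
Cutoffs: 973.200 ± 2·210.781 → [551.6, 1394.8]
No RTs fall outside the cutoffs; all 10 retained. Mean = 9732/10 = 973.200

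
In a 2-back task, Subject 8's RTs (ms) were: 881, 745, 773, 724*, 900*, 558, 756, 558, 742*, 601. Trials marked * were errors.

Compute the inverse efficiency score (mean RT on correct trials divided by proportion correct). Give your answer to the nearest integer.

994 ms

Correct trials (n=7): 881, 745, 773, 558, 756, 558, 601
Mean correct RT = 4872/7 = 696.0000 ms
Proportion correct = 7/10
IES = 696.0000 / (7/10) = 994.286 ms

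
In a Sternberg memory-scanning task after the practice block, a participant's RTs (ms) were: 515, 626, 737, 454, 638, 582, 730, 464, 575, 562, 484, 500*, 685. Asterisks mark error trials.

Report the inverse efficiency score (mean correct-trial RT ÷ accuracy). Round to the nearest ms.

637 ms

Correct trials (n=12): 515, 626, 737, 454, 638, 582, 730, 464, 575, 562, 484, 685
Mean correct RT = 7052/12 = 587.6667 ms
Proportion correct = 12/13
IES = 587.6667 / (12/13) = 636.639 ms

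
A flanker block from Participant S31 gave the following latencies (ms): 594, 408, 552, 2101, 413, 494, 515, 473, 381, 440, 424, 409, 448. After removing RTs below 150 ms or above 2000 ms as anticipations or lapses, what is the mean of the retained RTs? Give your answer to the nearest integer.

463 ms

Excluded: 2101
Retained (n=12): Σ = 5551
Mean = 5551/12 = 462.5833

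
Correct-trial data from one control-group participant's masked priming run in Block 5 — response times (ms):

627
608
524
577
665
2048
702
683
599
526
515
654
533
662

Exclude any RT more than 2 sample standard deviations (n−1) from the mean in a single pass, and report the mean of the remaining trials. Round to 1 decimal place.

605.8 ms

n = 14, ΣRT = 9923, M = 708.786
Σ(x−M)² = 1983590.36; s = √(1983590.36/13) = 390.620
Cutoffs: 708.786 ± 2·390.620 → [-72.5, 1490.0]
Outside: 2048 → excluded.
Retained (n=13): Σ = 7875, mean = 7875/13 = 605.769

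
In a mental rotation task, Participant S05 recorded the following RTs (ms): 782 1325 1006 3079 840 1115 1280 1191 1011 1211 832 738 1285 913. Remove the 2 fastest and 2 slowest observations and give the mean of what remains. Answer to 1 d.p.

Sorted: 738, 782, 832, 840, 913, 1006, 1011, 1115, 1191, 1211, 1280, 1285, 1325, 3079
Drop lowest 2 (738, 782) and highest 2 (1325, 3079)
Remaining (n=10): Σ = 10684, mean = 10684/10 = 1068.400

1068.4 ms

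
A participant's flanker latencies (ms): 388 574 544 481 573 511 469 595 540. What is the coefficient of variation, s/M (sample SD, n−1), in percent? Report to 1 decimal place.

n = 9, Σ = 4675, M = 519.4444
Σ(x−M)² = 33950.222; s = √(33950.222/8) = 65.1443
CV = 65.1443 / 519.4444 = 0.12541 = 12.541%

12.5%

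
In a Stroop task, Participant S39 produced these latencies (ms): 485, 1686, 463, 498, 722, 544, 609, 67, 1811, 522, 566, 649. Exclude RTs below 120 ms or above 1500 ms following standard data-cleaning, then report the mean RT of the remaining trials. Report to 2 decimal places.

Excluded: 67, 1686, 1811
Retained (n=9): Σ = 5058
Mean = 5058/9 = 562.0000

562.00 ms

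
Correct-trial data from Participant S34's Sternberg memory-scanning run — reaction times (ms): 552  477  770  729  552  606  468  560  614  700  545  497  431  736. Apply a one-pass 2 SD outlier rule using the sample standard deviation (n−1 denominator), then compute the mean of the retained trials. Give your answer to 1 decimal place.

588.4 ms

n = 14, ΣRT = 8237, M = 588.357
Σ(x−M)² = 153327.21; s = √(153327.21/13) = 108.602
Cutoffs: 588.357 ± 2·108.602 → [371.2, 805.6]
No RTs fall outside the cutoffs; all 14 retained. Mean = 8237/14 = 588.357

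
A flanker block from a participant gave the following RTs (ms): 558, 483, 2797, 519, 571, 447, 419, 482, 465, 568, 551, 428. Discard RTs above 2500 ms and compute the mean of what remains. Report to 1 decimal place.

499.2 ms

Excluded: 2797
Retained (n=11): Σ = 5491
Mean = 5491/11 = 499.1818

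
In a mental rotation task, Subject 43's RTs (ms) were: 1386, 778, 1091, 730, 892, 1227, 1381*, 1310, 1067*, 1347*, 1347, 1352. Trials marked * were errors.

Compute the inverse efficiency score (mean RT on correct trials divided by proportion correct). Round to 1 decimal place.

1498.2 ms

Correct trials (n=9): 1386, 778, 1091, 730, 892, 1227, 1310, 1347, 1352
Mean correct RT = 10113/9 = 1123.6667 ms
Proportion correct = 9/12
IES = 1123.6667 / (9/12) = 1498.222 ms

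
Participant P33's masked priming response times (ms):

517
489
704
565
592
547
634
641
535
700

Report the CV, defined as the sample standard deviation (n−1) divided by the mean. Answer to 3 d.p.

n = 10, Σ = 5924, M = 592.4000
Σ(x−M)² = 50608.400; s = √(50608.400/9) = 74.9877
CV = 74.9877 / 592.4000 = 0.12658

0.127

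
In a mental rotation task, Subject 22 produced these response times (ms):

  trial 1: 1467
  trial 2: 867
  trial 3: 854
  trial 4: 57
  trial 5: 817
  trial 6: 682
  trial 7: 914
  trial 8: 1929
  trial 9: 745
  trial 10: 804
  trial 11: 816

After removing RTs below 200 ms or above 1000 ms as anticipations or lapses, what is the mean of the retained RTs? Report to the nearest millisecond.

812 ms

Excluded: 57, 1467, 1929
Retained (n=8): Σ = 6499
Mean = 6499/8 = 812.3750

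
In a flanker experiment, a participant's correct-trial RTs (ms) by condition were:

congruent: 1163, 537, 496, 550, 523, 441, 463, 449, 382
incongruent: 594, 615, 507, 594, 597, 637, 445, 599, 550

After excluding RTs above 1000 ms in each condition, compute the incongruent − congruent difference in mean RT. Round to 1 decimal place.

congruent: exclude 1163
M(congruent) = 3841/8 = 480.125
M(incongruent) = 5138/9 = 570.889
Difference = 570.889 − 480.125 = 90.764 ms

90.8 ms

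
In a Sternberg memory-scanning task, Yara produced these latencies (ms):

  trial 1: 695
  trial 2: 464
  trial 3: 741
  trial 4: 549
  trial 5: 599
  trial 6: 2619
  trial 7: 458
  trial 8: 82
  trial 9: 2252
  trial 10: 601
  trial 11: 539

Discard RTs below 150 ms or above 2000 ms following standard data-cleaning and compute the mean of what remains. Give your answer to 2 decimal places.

Excluded: 82, 2252, 2619
Retained (n=8): Σ = 4646
Mean = 4646/8 = 580.7500

580.75 ms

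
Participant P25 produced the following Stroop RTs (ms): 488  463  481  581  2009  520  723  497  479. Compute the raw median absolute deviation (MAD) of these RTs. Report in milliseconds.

Sorted: 463, 479, 481, 488, 497, 520, 581, 723, 2009 → median = 497
|x − 497|: 9, 34, 16, 84, 1512, 23, 226, 0, 18
Sorted deviations: 0, 9, 16, 18, 23, 34, 84, 226, 1512 → MAD = 23

23 ms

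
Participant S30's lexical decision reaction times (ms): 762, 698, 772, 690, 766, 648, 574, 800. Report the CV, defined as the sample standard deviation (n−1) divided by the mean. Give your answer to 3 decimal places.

n = 8, Σ = 5710, M = 713.7500
Σ(x−M)² = 40555.500; s = √(40555.500/7) = 76.1160
CV = 76.1160 / 713.7500 = 0.10664

0.107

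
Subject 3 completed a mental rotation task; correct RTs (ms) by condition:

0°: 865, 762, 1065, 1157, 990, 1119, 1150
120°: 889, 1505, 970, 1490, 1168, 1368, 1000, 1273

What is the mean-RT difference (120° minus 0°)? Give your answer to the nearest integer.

192 ms

M(0°) = 7108/7 = 1015.429
M(120°) = 9663/8 = 1207.875
Difference = 1207.875 − 1015.429 = 192.446 ms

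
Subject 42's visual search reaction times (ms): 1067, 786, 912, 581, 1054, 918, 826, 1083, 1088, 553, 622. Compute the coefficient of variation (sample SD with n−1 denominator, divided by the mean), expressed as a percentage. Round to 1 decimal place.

n = 11, Σ = 9490, M = 862.7273
Σ(x−M)² = 423550.182; s = √(423550.182/10) = 205.8033
CV = 205.8033 / 862.7273 = 0.23855 = 23.855%

23.9%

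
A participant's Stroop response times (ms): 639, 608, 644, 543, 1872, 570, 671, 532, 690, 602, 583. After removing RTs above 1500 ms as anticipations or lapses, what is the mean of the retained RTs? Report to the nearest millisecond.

Excluded: 1872
Retained (n=10): Σ = 6082
Mean = 6082/10 = 608.2000

608 ms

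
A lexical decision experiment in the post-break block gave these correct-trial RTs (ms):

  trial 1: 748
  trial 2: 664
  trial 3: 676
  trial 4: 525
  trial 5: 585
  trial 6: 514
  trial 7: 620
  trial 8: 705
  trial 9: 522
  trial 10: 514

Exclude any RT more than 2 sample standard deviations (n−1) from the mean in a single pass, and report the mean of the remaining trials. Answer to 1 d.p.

607.3 ms

n = 10, ΣRT = 6073, M = 607.300
Σ(x−M)² = 69394.10; s = √(69394.10/9) = 87.809
Cutoffs: 607.300 ± 2·87.809 → [431.7, 782.9]
No RTs fall outside the cutoffs; all 10 retained. Mean = 6073/10 = 607.300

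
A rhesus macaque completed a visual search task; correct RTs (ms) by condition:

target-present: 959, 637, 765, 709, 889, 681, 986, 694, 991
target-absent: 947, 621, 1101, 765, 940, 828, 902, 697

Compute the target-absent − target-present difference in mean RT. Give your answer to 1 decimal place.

M(target-present) = 7311/9 = 812.333
M(target-absent) = 6801/8 = 850.125
Difference = 850.125 − 812.333 = 37.792 ms

37.8 ms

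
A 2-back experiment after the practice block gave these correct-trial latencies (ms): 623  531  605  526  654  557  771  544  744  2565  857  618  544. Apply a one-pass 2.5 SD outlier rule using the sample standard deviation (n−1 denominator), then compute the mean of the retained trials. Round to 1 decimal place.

n = 13, ΣRT = 10139, M = 779.923
Σ(x−M)² = 3578562.92; s = √(3578562.92/12) = 546.089
Cutoffs: 779.923 ± 2.5·546.089 → [-585.3, 2145.1]
Outside: 2565 → excluded.
Retained (n=12): Σ = 7574, mean = 7574/12 = 631.167

631.2 ms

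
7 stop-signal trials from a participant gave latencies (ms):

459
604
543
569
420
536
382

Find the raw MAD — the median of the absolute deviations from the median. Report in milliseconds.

Sorted: 382, 420, 459, 536, 543, 569, 604 → median = 536
|x − 536|: 77, 68, 7, 33, 116, 0, 154
Sorted deviations: 0, 7, 33, 68, 77, 116, 154 → MAD = 68

68 ms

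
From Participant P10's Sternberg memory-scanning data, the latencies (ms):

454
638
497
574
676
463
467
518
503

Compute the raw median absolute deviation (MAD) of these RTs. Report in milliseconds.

Sorted: 454, 463, 467, 497, 503, 518, 574, 638, 676 → median = 503
|x − 503|: 49, 135, 6, 71, 173, 40, 36, 15, 0
Sorted deviations: 0, 6, 15, 36, 40, 49, 71, 135, 173 → MAD = 40

40 ms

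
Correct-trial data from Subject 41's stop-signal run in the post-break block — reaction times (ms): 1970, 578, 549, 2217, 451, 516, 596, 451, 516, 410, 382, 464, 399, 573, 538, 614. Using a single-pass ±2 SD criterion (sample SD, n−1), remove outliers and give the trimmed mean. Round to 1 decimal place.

n = 16, ΣRT = 11224, M = 701.500
Σ(x−M)² = 4535658.00; s = √(4535658.00/15) = 549.888
Cutoffs: 701.500 ± 2·549.888 → [-398.3, 1801.3]
Outside: 1970, 2217 → excluded.
Retained (n=14): Σ = 7037, mean = 7037/14 = 502.643

502.6 ms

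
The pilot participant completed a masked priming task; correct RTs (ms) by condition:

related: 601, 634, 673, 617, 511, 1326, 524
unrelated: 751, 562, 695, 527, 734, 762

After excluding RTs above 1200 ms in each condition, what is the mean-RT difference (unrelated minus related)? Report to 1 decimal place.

related: exclude 1326
M(related) = 3560/6 = 593.333
M(unrelated) = 4031/6 = 671.833
Difference = 671.833 − 593.333 = 78.500 ms

78.5 ms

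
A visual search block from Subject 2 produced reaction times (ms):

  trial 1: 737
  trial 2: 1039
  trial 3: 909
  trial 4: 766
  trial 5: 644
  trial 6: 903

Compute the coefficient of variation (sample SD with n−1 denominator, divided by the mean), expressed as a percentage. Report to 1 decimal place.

n = 6, Σ = 4998, M = 833.0000
Σ(x−M)² = 102538.000; s = √(102538.000/5) = 143.2047
CV = 143.2047 / 833.0000 = 0.17191 = 17.191%

17.2%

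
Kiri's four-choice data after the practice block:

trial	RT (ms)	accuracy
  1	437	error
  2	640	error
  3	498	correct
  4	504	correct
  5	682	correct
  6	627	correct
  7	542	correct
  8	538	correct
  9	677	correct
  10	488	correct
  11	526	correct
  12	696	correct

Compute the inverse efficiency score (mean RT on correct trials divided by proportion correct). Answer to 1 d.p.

693.4 ms

Correct trials (n=10): 498, 504, 682, 627, 542, 538, 677, 488, 526, 696
Mean correct RT = 5778/10 = 577.8000 ms
Proportion correct = 10/12
IES = 577.8000 / (10/12) = 693.360 ms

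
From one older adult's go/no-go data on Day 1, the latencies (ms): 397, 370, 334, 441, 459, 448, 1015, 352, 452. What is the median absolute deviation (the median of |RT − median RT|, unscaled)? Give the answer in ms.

Sorted: 334, 352, 370, 397, 441, 448, 452, 459, 1015 → median = 441
|x − 441|: 44, 71, 107, 0, 18, 7, 574, 89, 11
Sorted deviations: 0, 7, 11, 18, 44, 71, 89, 107, 574 → MAD = 44

44 ms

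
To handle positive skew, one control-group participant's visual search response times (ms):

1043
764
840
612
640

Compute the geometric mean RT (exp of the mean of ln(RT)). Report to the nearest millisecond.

765 ms

ln(RT): 6.9499, 6.6386, 6.7334, 6.4167, 6.4615
Mean ln(RT) = 33.2000/5 = 6.64001
Geometric mean = exp(6.64001) = 765.10 ms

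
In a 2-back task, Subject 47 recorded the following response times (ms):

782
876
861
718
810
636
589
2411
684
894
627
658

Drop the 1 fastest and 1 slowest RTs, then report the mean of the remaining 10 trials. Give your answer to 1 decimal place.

754.6 ms

Sorted: 589, 627, 636, 658, 684, 718, 782, 810, 861, 876, 894, 2411
Drop lowest 1 (589) and highest 1 (2411)
Remaining (n=10): Σ = 7546, mean = 7546/10 = 754.600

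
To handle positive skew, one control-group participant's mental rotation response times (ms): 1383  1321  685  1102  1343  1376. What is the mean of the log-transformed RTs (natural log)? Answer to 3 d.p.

7.064

ln(RT): 7.2320, 7.1861, 6.5294, 7.0049, 7.2027, 7.2269
Σ ln(RT) = 42.3821
Mean = 42.3821/6 = 7.06368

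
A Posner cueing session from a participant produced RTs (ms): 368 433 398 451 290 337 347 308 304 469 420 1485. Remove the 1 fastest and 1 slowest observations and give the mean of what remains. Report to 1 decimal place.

383.5 ms

Sorted: 290, 304, 308, 337, 347, 368, 398, 420, 433, 451, 469, 1485
Drop lowest 1 (290) and highest 1 (1485)
Remaining (n=10): Σ = 3835, mean = 3835/10 = 383.500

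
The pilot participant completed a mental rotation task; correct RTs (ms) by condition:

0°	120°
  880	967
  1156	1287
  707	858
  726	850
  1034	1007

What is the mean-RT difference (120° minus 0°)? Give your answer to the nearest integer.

M(0°) = 4503/5 = 900.600
M(120°) = 4969/5 = 993.800
Difference = 993.800 − 900.600 = 93.200 ms

93 ms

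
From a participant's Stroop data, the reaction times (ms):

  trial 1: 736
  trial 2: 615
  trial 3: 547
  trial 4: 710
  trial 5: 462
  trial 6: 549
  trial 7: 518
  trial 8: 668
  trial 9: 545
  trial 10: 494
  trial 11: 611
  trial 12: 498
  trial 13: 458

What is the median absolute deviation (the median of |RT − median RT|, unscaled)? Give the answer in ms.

64 ms

Sorted: 458, 462, 494, 498, 518, 545, 547, 549, 611, 615, 668, 710, 736 → median = 547
|x − 547|: 189, 68, 0, 163, 85, 2, 29, 121, 2, 53, 64, 49, 89
Sorted deviations: 0, 2, 2, 29, 49, 53, 64, 68, 85, 89, 121, 163, 189 → MAD = 64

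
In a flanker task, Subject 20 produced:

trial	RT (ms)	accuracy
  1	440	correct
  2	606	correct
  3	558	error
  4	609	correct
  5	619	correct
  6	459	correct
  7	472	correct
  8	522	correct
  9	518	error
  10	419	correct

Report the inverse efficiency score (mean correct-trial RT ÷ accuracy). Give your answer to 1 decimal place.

647.8 ms

Correct trials (n=8): 440, 606, 609, 619, 459, 472, 522, 419
Mean correct RT = 4146/8 = 518.2500 ms
Proportion correct = 8/10
IES = 518.2500 / (8/10) = 647.812 ms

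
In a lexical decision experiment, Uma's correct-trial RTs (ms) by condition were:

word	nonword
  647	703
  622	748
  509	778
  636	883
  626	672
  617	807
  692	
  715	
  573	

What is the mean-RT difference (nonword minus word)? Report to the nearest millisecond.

139 ms

M(word) = 5637/9 = 626.333
M(nonword) = 4591/6 = 765.167
Difference = 765.167 − 626.333 = 138.833 ms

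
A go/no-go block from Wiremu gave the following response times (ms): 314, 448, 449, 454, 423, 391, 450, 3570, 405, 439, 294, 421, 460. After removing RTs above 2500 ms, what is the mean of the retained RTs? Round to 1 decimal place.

Excluded: 3570
Retained (n=12): Σ = 4948
Mean = 4948/12 = 412.3333

412.3 ms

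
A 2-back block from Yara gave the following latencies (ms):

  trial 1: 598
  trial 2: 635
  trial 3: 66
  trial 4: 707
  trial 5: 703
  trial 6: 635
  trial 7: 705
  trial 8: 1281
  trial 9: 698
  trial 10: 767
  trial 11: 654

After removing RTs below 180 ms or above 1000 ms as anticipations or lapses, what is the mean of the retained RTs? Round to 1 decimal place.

678.0 ms

Excluded: 66, 1281
Retained (n=9): Σ = 6102
Mean = 6102/9 = 678.0000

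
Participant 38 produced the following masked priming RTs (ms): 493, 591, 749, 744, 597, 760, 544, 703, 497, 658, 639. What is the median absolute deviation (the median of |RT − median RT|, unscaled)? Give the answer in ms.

Sorted: 493, 497, 544, 591, 597, 639, 658, 703, 744, 749, 760 → median = 639
|x − 639|: 146, 48, 110, 105, 42, 121, 95, 64, 142, 19, 0
Sorted deviations: 0, 19, 42, 48, 64, 95, 105, 110, 121, 142, 146 → MAD = 95

95 ms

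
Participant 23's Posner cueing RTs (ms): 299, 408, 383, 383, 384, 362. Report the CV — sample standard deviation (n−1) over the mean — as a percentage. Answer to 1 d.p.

n = 6, Σ = 2219, M = 369.8333
Σ(x−M)² = 7082.833; s = √(7082.833/5) = 37.6373
CV = 37.6373 / 369.8333 = 0.10177 = 10.177%

10.2%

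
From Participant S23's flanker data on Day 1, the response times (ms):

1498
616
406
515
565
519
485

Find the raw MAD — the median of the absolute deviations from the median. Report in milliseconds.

Sorted: 406, 485, 515, 519, 565, 616, 1498 → median = 519
|x − 519|: 979, 97, 113, 4, 46, 0, 34
Sorted deviations: 0, 4, 34, 46, 97, 113, 979 → MAD = 46

46 ms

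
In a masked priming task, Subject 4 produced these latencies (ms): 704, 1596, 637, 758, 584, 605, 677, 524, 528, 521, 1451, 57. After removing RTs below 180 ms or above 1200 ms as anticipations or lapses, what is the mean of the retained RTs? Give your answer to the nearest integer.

615 ms

Excluded: 57, 1451, 1596
Retained (n=9): Σ = 5538
Mean = 5538/9 = 615.3333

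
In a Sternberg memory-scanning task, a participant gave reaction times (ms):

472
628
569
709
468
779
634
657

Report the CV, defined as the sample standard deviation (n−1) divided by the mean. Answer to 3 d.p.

0.176

n = 8, Σ = 4916, M = 614.5000
Σ(x−M)² = 82198.000; s = √(82198.000/7) = 108.3631
CV = 108.3631 / 614.5000 = 0.17634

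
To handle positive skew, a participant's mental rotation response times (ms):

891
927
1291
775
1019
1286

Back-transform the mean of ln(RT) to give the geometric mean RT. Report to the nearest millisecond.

1013 ms

ln(RT): 6.7923, 6.8320, 7.1632, 6.6529, 6.9266, 7.1593
Mean ln(RT) = 41.5262/6 = 6.92103
Geometric mean = exp(6.92103) = 1013.37 ms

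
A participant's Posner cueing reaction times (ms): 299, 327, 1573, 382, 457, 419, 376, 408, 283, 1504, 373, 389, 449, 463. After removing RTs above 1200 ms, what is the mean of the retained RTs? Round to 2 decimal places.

385.42 ms

Excluded: 1504, 1573
Retained (n=12): Σ = 4625
Mean = 4625/12 = 385.4167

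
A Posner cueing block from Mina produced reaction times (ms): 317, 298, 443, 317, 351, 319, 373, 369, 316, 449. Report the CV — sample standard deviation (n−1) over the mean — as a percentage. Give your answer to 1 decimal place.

n = 10, Σ = 3552, M = 355.2000
Σ(x−M)² = 26069.600; s = √(26069.600/9) = 53.8203
CV = 53.8203 / 355.2000 = 0.15152 = 15.152%

15.2%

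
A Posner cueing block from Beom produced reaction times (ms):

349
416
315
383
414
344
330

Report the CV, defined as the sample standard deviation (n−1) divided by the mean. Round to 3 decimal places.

n = 7, Σ = 2551, M = 364.4286
Σ(x−M)² = 9745.714; s = √(9745.714/6) = 40.3024
CV = 40.3024 / 364.4286 = 0.11059

0.111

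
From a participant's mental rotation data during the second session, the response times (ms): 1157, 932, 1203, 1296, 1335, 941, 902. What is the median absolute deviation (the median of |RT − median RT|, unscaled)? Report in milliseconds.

178 ms

Sorted: 902, 932, 941, 1157, 1203, 1296, 1335 → median = 1157
|x − 1157|: 0, 225, 46, 139, 178, 216, 255
Sorted deviations: 0, 46, 139, 178, 216, 225, 255 → MAD = 178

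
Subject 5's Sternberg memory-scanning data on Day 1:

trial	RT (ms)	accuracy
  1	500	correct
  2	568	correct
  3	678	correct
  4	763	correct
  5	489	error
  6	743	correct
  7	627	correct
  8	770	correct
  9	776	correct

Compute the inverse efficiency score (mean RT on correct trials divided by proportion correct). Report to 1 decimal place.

Correct trials (n=8): 500, 568, 678, 763, 743, 627, 770, 776
Mean correct RT = 5425/8 = 678.1250 ms
Proportion correct = 8/9
IES = 678.1250 / (8/9) = 762.891 ms

762.9 ms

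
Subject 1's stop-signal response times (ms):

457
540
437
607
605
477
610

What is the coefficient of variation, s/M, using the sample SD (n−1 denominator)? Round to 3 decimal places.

n = 7, Σ = 3733, M = 533.2857
Σ(x−M)² = 34765.429; s = √(34765.429/6) = 76.1199
CV = 76.1199 / 533.2857 = 0.14274

0.143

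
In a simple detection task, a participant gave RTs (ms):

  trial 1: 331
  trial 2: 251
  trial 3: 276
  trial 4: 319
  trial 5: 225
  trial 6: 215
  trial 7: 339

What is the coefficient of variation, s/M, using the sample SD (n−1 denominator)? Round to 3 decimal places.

0.183

n = 7, Σ = 1956, M = 279.4286
Σ(x−M)² = 15707.714; s = √(15707.714/6) = 51.1659
CV = 51.1659 / 279.4286 = 0.18311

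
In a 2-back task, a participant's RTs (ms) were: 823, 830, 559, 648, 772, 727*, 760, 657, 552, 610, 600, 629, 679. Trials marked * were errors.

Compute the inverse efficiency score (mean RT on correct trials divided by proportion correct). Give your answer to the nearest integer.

733 ms

Correct trials (n=12): 823, 830, 559, 648, 772, 760, 657, 552, 610, 600, 629, 679
Mean correct RT = 8119/12 = 676.5833 ms
Proportion correct = 12/13
IES = 676.5833 / (12/13) = 732.965 ms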